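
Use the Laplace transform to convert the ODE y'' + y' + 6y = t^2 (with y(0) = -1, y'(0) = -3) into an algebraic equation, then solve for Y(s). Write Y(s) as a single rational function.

Y(s) = (-s^4 - 4*s^3 + 2)/(s^5 + s^4 + 6*s^3)

Take the Laplace transform of both sides.
With L{y''} = s^2 Y - s·y(0) - y'(0) and L{y'} = sY - y(0), with y(0) = -1, y'(0) = -3: the LHS transforms to (s^2 + s + 6)Y - (-s - 4).
The right side is L{t^2} = 2/s^3.
So (s^2 + s + 6)Y = 2/s^3 + (-s - 4).
Divide through and combine into a single rational function.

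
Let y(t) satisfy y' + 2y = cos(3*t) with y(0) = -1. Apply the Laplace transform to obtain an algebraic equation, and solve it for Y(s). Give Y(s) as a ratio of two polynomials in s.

Y(s) = (-s^2 + s - 9)/(s^3 + 2*s^2 + 9*s + 18)

Take the Laplace transform of both sides.
With L{y'} = sY - y(0) = sY - (-1): the LHS transforms to (s + 2)Y - (-1).
The right side is L{cos(3*t)} = s/(s^2 + 9).
So (s + 2)Y = s/(s^2 + 9) + (-1).
Isolate Y and clear denominators.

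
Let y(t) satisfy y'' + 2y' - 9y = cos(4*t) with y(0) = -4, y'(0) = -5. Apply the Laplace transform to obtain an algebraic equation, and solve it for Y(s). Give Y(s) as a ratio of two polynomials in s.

Take the Laplace transform of both sides.
Using L{y''} = s^2 Y - s·y(0) - y'(0) and L{y'} = sY - y(0), with y(0) = -4, y'(0) = -5, the left side becomes (s^2 + 2*s - 9)Y - (-4*s - 13).
The right side is L{cos(4*t)} = s/(s^2 + 16).
So (s^2 + 2*s - 9)Y = s/(s^2 + 16) + (-4*s - 13).
Divide through and combine into a single rational function.

Y(s) = (-4*s^3 - 13*s^2 - 63*s - 208)/(s^4 + 2*s^3 + 7*s^2 + 32*s - 144)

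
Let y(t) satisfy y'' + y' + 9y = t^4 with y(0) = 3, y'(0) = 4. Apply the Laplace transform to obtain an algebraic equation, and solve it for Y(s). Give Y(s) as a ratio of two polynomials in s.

Y(s) = (3*s^6 + 7*s^5 + 24)/(s^7 + s^6 + 9*s^5)

Laplace-transform each side.
Using L{y''} = s^2 Y - s·y(0) - y'(0) and L{y'} = sY - y(0), with y(0) = 3, y'(0) = 4, the left side becomes (s^2 + s + 9)Y - (3*s + 7).
The right side is L{t^4} = 24/s^5.
So (s^2 + s + 9)Y = 24/s^5 + (3*s + 7).
Divide through and combine into a single rational function.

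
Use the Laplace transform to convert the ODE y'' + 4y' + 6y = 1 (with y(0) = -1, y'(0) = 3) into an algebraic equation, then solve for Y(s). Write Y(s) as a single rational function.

Laplace-transform each side.
With L{y''} = s^2 Y - s·y(0) - y'(0) and L{y'} = sY - y(0), with y(0) = -1, y'(0) = 3: the LHS transforms to (s^2 + 4*s + 6)Y - (-s - 1).
The right side is L{1} = 1/s.
So (s^2 + 4*s + 6)Y = 1/s + (-s - 1).
Divide through and combine into a single rational function.

Y(s) = (-s^2 - s + 1)/(s^3 + 4*s^2 + 6*s)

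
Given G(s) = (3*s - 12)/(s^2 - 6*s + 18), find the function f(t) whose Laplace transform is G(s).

Complete the square in the denominator: s^2 - 6*s + 18 = (s - 3)^2 + 3^2.
Split the numerator to match: 3*s - 12 = 3·(s - 3) - 1·3.
Invert each term: 3·(s - 3)/((s - 3)^2 + 9) ↔ 3e^(3t)cos(3t); -1·3/((s - 3)^2 + 9) ↔ -e^(3t)sin(3t).

f(t) = -exp(3*t)*sin(3*t) + 3*exp(3*t)*cos(3*t)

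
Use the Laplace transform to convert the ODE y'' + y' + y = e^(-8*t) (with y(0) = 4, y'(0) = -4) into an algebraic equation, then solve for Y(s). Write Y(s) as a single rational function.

Y(s) = (4*s^2 + 32*s + 1)/(s^3 + 9*s^2 + 9*s + 8)

Apply the Laplace transform to the equation.
Using L{y''} = s^2 Y - s·y(0) - y'(0) and L{y'} = sY - y(0), with y(0) = 4, y'(0) = -4, the left side becomes (s^2 + s + 1)Y - (4*s).
The right side is L{e^(-8*t)} = 1/(s + 8).
So (s^2 + s + 1)Y = 1/(s + 8) + (4*s).
Solve for Y(s) and write it as one ratio of polynomials.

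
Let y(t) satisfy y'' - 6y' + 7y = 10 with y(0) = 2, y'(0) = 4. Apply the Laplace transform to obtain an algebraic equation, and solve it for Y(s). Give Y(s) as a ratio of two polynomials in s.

Y(s) = (2*s^2 - 8*s + 10)/(s^3 - 6*s^2 + 7*s)

Transform both sides with L{·}.
The derivative rules (L{y''} = s^2 Y - s·y(0) - y'(0) and L{y'} = sY - y(0), with y(0) = 2, y'(0) = 4) turn the left side into (s^2 - 6*s + 7)Y - (2*s - 8).
The right side is L{10} = 10/s.
So (s^2 - 6*s + 7)Y = 10/s + (2*s - 8).
Isolate Y and clear denominators.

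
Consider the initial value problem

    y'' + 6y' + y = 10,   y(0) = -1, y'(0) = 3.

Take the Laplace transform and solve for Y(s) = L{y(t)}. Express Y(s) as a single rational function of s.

Y(s) = (-s^2 - 3*s + 10)/(s^3 + 6*s^2 + s)

Laplace-transform each side.
The derivative rules (L{y''} = s^2 Y - s·y(0) - y'(0) and L{y'} = sY - y(0), with y(0) = -1, y'(0) = 3) turn the left side into (s^2 + 6*s + 1)Y - (-s - 3).
The right side is L{10} = 10/s.
So (s^2 + 6*s + 1)Y = 10/s + (-s - 3).
Solve for Y(s) and write it as one ratio of polynomials.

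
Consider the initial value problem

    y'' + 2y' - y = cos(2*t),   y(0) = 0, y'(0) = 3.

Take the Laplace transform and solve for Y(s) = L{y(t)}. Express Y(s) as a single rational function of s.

Y(s) = (3*s^2 + s + 12)/(s^4 + 2*s^3 + 3*s^2 + 8*s - 4)

Apply the Laplace transform to the equation.
With L{y''} = s^2 Y - s·y(0) - y'(0) and L{y'} = sY - y(0), with y(0) = 0, y'(0) = 3: the LHS transforms to (s^2 + 2*s - 1)Y - (3).
The right side is L{cos(2*t)} = s/(s^2 + 4).
So (s^2 + 2*s - 1)Y = s/(s^2 + 4) + (3).
Isolate Y and clear denominators.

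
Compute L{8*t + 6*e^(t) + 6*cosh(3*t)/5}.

The transform is linear, so treat each term independently.
(8)·[L{t} = 1!/s^2 = 1/s^2]; (6/5)·[L{cosh(3t)} = s/(s^2 - 9)]; (6)·[L{e^(t)} = 1/(s - 1)].

6*s/(5*(s^2 - 9)) + 6/(s - 1) + 8/s^2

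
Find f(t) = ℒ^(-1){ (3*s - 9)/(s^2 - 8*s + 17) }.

f(t) = 3*exp(4*t)*sin(t) + 3*exp(4*t)*cos(t)

Complete the square in the denominator: s^2 - 8*s + 17 = (s - 4)^2 + 1^2.
Split the numerator to match: 3*s - 9 = 3·(s - 4) + 3·1.
Invert each term: 3·(s - 4)/((s - 4)^2 + 1) ↔ 3e^(4t)cos(t); 3·1/((s - 4)^2 + 1) ↔ 3e^(4t)sin(t).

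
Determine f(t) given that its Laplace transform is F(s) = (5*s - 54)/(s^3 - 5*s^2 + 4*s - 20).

Factor the denominator: s^3 - 5*s^2 + 4*s - 20 = (s - 5)*(s^2 + 4).
Partial fraction decomposition gives [-1/(s - 5)] + [s/(s^2 + 4)] + [10/(s^2 + 4)].
Invert each term: -1/(s - 5) ↔ -e^(5t); 1·s/(s^2 + 4) ↔ cos(2t); 5·2/(s^2 + 4) ↔ 5sin(2t).

f(t) = -exp(5*t) + 5*sin(2*t) + cos(2*t)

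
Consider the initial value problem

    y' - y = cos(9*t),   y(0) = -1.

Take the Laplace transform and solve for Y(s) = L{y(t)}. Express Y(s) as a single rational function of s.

Y(s) = (-s^2 + s - 81)/(s^3 - s^2 + 81*s - 81)

Apply the Laplace transform to the equation.
Using L{y'} = sY - y(0) = sY - (-1), the left side becomes (s - 1)Y - (-1).
The right side is L{cos(9*t)} = s/(s^2 + 81).
So (s - 1)Y = s/(s^2 + 81) + (-1).
Divide through and combine into a single rational function.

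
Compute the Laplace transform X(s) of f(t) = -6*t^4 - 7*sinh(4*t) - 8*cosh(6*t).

X(s) = -8*s/(s^2 - 36) - 28/(s^2 - 16) - 144/s^5

By linearity of the Laplace transform, transform each term separately.
(-8)·[L{cosh(6t)} = s/(s^2 - 36)]; (-7)·[L{sinh(4t)} = 4/(s^2 - 16)]; (-6)·[L{t^4} = 4!/s^5 = 24/s^5].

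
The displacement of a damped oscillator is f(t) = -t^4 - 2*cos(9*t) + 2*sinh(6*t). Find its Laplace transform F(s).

Apply the Laplace transform termwise.
(2)·[L{sinh(6t)} = 6/(s^2 - 36)]; (-1)·[L{t^4} = 4!/s^5 = 24/s^5]; (-2)·[L{cos(9t)} = s/(s^2 + 81)].

F(s) = -2*s/(s^2 + 81) + 12/(s^2 - 36) - 24/s^5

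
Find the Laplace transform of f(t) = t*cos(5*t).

(s - 5)*(s + 5)/(s^2 + 25)^2

L{cos(5t)} = s/(s^2 + 25).
Then apply L{t·g(t)} = -d/ds[G(s)] with G(s) = s/(s^2 + 25):
differentiating 1 time and applying the sign gives (s - 5)*(s + 5)/(s^2 + 25)^2.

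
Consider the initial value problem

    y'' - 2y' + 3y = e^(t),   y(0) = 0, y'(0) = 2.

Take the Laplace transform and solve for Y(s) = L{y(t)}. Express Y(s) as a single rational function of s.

Take the Laplace transform of both sides.
The derivative rules (L{y''} = s^2 Y - s·y(0) - y'(0) and L{y'} = sY - y(0), with y(0) = 0, y'(0) = 2) turn the left side into (s^2 - 2*s + 3)Y - (2).
The right side is L{e^(t)} = 1/(s - 1).
So (s^2 - 2*s + 3)Y = 1/(s - 1) + (2).
Solve for Y(s) and write it as one ratio of polynomials.

Y(s) = (2*s - 1)/(s^3 - 3*s^2 + 5*s - 3)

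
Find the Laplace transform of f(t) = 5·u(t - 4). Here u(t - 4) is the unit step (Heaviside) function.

5*exp(-4*s)/s

By the second shifting theorem, L{u(t - c)·g(t - c)} = e^(-cs)·H(s) with c = 4 and H(s) = L{g(t)}.
L{5} = 5/s.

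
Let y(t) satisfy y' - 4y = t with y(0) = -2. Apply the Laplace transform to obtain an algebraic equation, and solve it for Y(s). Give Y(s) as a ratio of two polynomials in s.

Take the Laplace transform of both sides.
The derivative rules (L{y'} = sY - y(0) = sY - (-2)) turn the left side into (s - 4)Y - (-2).
The right side is L{t} = s^(-2).
So (s - 4)Y = s^(-2) + (-2).
Solve for Y(s) and write it as one ratio of polynomials.

Y(s) = (-2*s^2 + 1)/(s^3 - 4*s^2)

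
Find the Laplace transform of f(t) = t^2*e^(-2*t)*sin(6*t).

36*(s^2 + 4*s - 8)/(s^2 + 4*s + 40)^3

L{sin(6t)} = 6/(s^2 + 36).
Multiplying by e^(-2t) shifts s → s + 2, so L{e^(-2*t)*sin(6*t)} = 6/((s + 2)^2 + 36).
Then apply L{t^2·g(t)} = (-1)^2 d^2/ds^2[G(s)] with G(s) = 6/((s + 2)^2 + 36):
differentiating 2 times and applying the sign gives 36*(s^2 + 4*s - 8)/(s^2 + 4*s + 40)^3.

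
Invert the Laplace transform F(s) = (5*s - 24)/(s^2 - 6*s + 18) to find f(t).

f(t) = -3*exp(3*t)*sin(3*t) + 5*exp(3*t)*cos(3*t)

Complete the square in the denominator: s^2 - 6*s + 18 = (s - 3)^2 + 3^2.
Split the numerator to match: 5*s - 24 = 5·(s - 3) - 3·3.
Invert each term: 5·(s - 3)/((s - 3)^2 + 9) ↔ 5e^(3t)cos(3t); -3·3/((s - 3)^2 + 9) ↔ -3e^(3t)sin(3t).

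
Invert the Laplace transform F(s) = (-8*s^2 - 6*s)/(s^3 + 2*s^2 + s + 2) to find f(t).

Factor the denominator: s^3 + 2*s^2 + s + 2 = (s + 2)*(s^2 + 1).
Partial fraction decomposition gives [-4/(s + 2)] + [-4*s/(s^2 + 1)] + [2/(s^2 + 1)].
Invert each term: -4/(s + 2) ↔ -4e^(-2t); -4·s/(s^2 + 1) ↔ -4cos(t); 2·1/(s^2 + 1) ↔ 2sin(t).

f(t) = 2*sin(t) - 4*cos(t) - 4*exp(-2*t)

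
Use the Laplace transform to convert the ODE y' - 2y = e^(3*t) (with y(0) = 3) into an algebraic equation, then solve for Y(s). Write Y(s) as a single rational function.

Y(s) = (3*s - 8)/(s^2 - 5*s + 6)

Transform both sides with L{·}.
With L{y'} = sY - y(0) = sY - 3: the LHS transforms to (s - 2)Y - (3).
The right side is L{e^(3*t)} = 1/(s - 3).
So (s - 2)Y = 1/(s - 3) + (3).
Solve for Y(s) and write it as one ratio of polynomials.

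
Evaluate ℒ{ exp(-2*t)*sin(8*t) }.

L{sin(8t)} = 8/(s^2 + 64).
By the first shifting theorem, multiplying by e^(-2t) replaces s with s + 2.

8/((s + 2)^2 + 64)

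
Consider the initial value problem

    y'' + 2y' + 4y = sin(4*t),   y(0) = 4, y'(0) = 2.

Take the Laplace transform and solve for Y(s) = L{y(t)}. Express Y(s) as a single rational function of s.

Y(s) = (4*s^3 + 10*s^2 + 64*s + 164)/(s^4 + 2*s^3 + 20*s^2 + 32*s + 64)

Transform both sides with L{·}.
The derivative rules (L{y''} = s^2 Y - s·y(0) - y'(0) and L{y'} = sY - y(0), with y(0) = 4, y'(0) = 2) turn the left side into (s^2 + 2*s + 4)Y - (4*s + 10).
The right side is L{sin(4*t)} = 4/(s^2 + 16).
So (s^2 + 2*s + 4)Y = 4/(s^2 + 16) + (4*s + 10).
Solve for Y(s) and write it as one ratio of polynomials.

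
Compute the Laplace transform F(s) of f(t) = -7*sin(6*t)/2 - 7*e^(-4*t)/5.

The transform is linear, so treat each term independently.
(-7/5)·[L{e^(-4t)} = 1/(s + 4)]; (-7/2)·[L{sin(6t)} = 6/(s^2 + 36)].

F(s) = -21/(s^2 + 36) - 7/(5*(s + 4))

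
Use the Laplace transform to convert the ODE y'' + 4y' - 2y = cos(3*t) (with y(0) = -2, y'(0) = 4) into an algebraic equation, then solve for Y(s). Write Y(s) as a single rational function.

Y(s) = (-2*s^3 - 4*s^2 - 17*s - 36)/(s^4 + 4*s^3 + 7*s^2 + 36*s - 18)

Take the Laplace transform of both sides.
With L{y''} = s^2 Y - s·y(0) - y'(0) and L{y'} = sY - y(0), with y(0) = -2, y'(0) = 4: the LHS transforms to (s^2 + 4*s - 2)Y - (-2*s - 4).
The right side is L{cos(3*t)} = s/(s^2 + 9).
So (s^2 + 4*s - 2)Y = s/(s^2 + 9) + (-2*s - 4).
Divide through and combine into a single rational function.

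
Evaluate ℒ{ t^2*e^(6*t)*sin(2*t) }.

L{sin(2t)} = 2/(s^2 + 4).
Multiplying by e^(6t) shifts s → s - 6, so L{e^(6*t)*sin(2*t)} = 2/((s - 6)^2 + 4).
Then apply L{t^2·g(t)} = (-1)^2 d^2/ds^2[G(s)] with G(s) = 2/((s - 6)^2 + 4):
differentiating 2 times and applying the sign gives 4*(3*s^2 - 36*s + 104)/(s^2 - 12*s + 40)^3.

4*(3*s^2 - 36*s + 104)/(s^2 - 12*s + 40)^3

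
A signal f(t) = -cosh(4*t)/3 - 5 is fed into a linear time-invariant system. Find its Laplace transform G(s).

G(s) = -s/(3*(s^2 - 16)) - 5/s

Apply the Laplace transform termwise.
L{-5} = -5/s; (-1/3)·[L{cosh(4t)} = s/(s^2 - 16)].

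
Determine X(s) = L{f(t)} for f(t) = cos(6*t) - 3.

Apply the Laplace transform termwise.
L{cos(6t)} = s/(s^2 + 36); L{-3} = -3/s.

X(s) = s/(s^2 + 36) - 3/s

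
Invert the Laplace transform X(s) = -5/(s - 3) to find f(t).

Since L{e^(3t)} = 1/(s - 3), the inverse is exp(3*t), scaled by -5.

f(t) = -5*exp(3*t)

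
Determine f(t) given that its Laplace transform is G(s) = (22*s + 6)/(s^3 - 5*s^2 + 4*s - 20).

Factor the denominator: s^3 - 5*s^2 + 4*s - 20 = (s - 5)*(s^2 + 4).
Partial fraction decomposition gives [4/(s - 5)] + [-4*s/(s^2 + 4)] + [2/(s^2 + 4)].
Invert each term: 4/(s - 5) ↔ 4e^(5t); -4·s/(s^2 + 4) ↔ -4cos(2t); 1·2/(s^2 + 4) ↔ sin(2t).

f(t) = 4*exp(5*t) + sin(2*t) - 4*cos(2*t)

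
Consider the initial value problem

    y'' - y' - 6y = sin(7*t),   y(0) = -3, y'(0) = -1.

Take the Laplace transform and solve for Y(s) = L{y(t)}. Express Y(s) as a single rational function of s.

Y(s) = (-3*s^3 + 2*s^2 - 147*s + 105)/(s^4 - s^3 + 43*s^2 - 49*s - 294)

Take the Laplace transform of both sides.
Using L{y''} = s^2 Y - s·y(0) - y'(0) and L{y'} = sY - y(0), with y(0) = -3, y'(0) = -1, the left side becomes (s^2 - s - 6)Y - (-3*s + 2).
The right side is L{sin(7*t)} = 7/(s^2 + 49).
So (s^2 - s - 6)Y = 7/(s^2 + 49) + (-3*s + 2).
Isolate Y and clear denominators.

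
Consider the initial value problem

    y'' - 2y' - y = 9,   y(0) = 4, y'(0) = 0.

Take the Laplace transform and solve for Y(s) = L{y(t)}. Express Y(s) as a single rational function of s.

Transform both sides with L{·}.
Using L{y''} = s^2 Y - s·y(0) - y'(0) and L{y'} = sY - y(0), with y(0) = 4, y'(0) = 0, the left side becomes (s^2 - 2*s - 1)Y - (4*s - 8).
The right side is L{9} = 9/s.
So (s^2 - 2*s - 1)Y = 9/s + (4*s - 8).
Solve for Y(s) and write it as one ratio of polynomials.

Y(s) = (4*s^2 - 8*s + 9)/(s^3 - 2*s^2 - s)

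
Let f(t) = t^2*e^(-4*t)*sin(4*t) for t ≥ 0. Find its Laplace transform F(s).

F(s) = 8*(3*s^2 + 24*s + 32)/(s^2 + 8*s + 32)^3

L{sin(4t)} = 4/(s^2 + 16).
Multiplying by e^(-4t) shifts s → s + 4, so L{e^(-4*t)*sin(4*t)} = 4/((s + 4)^2 + 16).
Then apply L{t^2·g(t)} = (-1)^2 d^2/ds^2[G(s)] with G(s) = 4/((s + 4)^2 + 16):
differentiating 2 times and applying the sign gives 8*(3*s^2 + 24*s + 32)/(s^2 + 8*s + 32)^3.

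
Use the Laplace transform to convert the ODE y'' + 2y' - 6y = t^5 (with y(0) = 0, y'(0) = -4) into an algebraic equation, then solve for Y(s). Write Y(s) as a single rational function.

Transform both sides with L{·}.
With L{y''} = s^2 Y - s·y(0) - y'(0) and L{y'} = sY - y(0), with y(0) = 0, y'(0) = -4: the LHS transforms to (s^2 + 2*s - 6)Y - (-4).
The right side is L{t^5} = 120/s^6.
So (s^2 + 2*s - 6)Y = 120/s^6 + (-4).
Divide through and combine into a single rational function.

Y(s) = (-4*s^6 + 120)/(s^8 + 2*s^7 - 6*s^6)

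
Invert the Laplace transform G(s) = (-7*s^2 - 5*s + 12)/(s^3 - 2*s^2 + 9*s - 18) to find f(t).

Factor the denominator: s^3 - 2*s^2 + 9*s - 18 = (s - 2)*(s^2 + 9).
Partial fraction decomposition gives [-2/(s - 2)] + [-5*s/(s^2 + 9)] + [-15/(s^2 + 9)].
Invert each term: -2/(s - 2) ↔ -2e^(2t); -5·s/(s^2 + 9) ↔ -5cos(3t); -5·3/(s^2 + 9) ↔ -5sin(3t).

f(t) = -2*exp(2*t) - 5*sin(3*t) - 5*cos(3*t)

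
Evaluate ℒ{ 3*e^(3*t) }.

3/(s - 3)

L{3} = 3/s.
By the first shifting theorem, multiplying by e^(3t) replaces s with s - 3.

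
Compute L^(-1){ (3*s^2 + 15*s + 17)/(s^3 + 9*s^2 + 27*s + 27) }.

Factor the denominator: s^3 + 9*s^2 + 27*s + 27 = (s + 3)^3.
Partial fraction decomposition gives [3/(s + 3)] + [-3/(s + 3)^2] + [-1/(s + 3)^3].
Invert each term: 3/(s + 3) ↔ 3e^(-3t); -3/(s + 3)^2 ↔ -3t·e^(-3t); -1/(s + 3)^3 ↔ (-1/2)t^2·e^(-3t).

-t^2*exp(-3*t)/2 - 3*t*exp(-3*t) + 3*exp(-3*t)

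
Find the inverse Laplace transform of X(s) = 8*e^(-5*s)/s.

The factor e^(-5s) signals a time shift by c = 5 (second shifting theorem).
L{8} = 8/s, so L^-1{8/s} = 8.
Hence the inverse is u(t - 5) times that function evaluated at t - 5.

Heaviside(t - 5)*(8)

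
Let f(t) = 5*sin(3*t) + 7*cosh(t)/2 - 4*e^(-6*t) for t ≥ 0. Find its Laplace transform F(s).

Apply the Laplace transform termwise.
(-4)·[L{e^(-6t)} = 1/(s + 6)]; (5)·[L{sin(3t)} = 3/(s^2 + 9)]; (7/2)·[L{cosh(t)} = s/(s^2 - 1)].

F(s) = 7*s/(2*(s^2 - 1)) + 15/(s^2 + 9) - 4/(s + 6)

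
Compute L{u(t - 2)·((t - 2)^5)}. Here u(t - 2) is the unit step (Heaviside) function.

By the second shifting theorem, L{u(t - c)·g(t - c)} = e^(-cs)·H(s) with c = 2 and H(s) = L{g(t)}.
L{t^5} = 5!/s^6 = 120/s^6.

120*exp(-2*s)/s^6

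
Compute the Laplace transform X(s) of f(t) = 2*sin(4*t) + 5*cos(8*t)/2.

By linearity of the Laplace transform, transform each term separately.
(2)·[L{sin(4t)} = 4/(s^2 + 16)]; (5/2)·[L{cos(8t)} = s/(s^2 + 64)].

X(s) = 5*s/(2*(s^2 + 64)) + 8/(s^2 + 16)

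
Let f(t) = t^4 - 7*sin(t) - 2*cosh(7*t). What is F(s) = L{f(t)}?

The transform is linear, so treat each term independently.
L{t^4} = 4!/s^5 = 24/s^5; (-2)·[L{cosh(7t)} = s/(s^2 - 49)]; (-7)·[L{sin(t)} = 1/(s^2 + 1)].

F(s) = -2*s/(s^2 - 49) - 7/(s^2 + 1) + 24/s^5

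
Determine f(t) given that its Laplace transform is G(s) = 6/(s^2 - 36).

Since L{sinh(6t)} = 6/(s^2 - 36), the inverse is sinh(6*t).

f(t) = sinh(6*t)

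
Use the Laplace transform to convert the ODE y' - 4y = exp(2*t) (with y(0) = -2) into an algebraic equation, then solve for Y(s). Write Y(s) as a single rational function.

Transform both sides with L{·}.
With L{y'} = sY - y(0) = sY - (-2): the LHS transforms to (s - 4)Y - (-2).
The right side is L{exp(2*t)} = 1/(s - 2).
So (s - 4)Y = 1/(s - 2) + (-2).
Isolate Y and clear denominators.

Y(s) = (-2*s + 5)/(s^2 - 6*s + 8)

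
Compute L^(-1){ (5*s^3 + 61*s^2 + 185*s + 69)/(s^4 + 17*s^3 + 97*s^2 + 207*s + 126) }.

-exp(-t) + 3*exp(-3*t) + 5*exp(-6*t) - 2*exp(-7*t)

Factor the denominator: s^4 + 17*s^3 + 97*s^2 + 207*s + 126 = (s + 1)*(s + 3)*(s + 6)*(s + 7).
Partial fraction decomposition gives [3/(s + 3)] + [-1/(s + 1)] + [-2/(s + 7)] + [5/(s + 6)].
Invert each term: 3/(s + 3) ↔ 3e^(-3t); -1/(s + 1) ↔ -e^(-t); -2/(s + 7) ↔ -2e^(-7t); 5/(s + 6) ↔ 5e^(-6t).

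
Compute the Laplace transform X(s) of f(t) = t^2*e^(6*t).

L{e^(6t)} = 1/(s - 6).
Then apply L{t^2·g(t)} = (-1)^2 d^2/ds^2[G(s)] with G(s) = 1/(s - 6):
differentiating 2 times and applying the sign gives 2/(s - 6)^3.

X(s) = 2/(s - 6)^3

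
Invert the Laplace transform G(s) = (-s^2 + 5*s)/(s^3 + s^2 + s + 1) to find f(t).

f(t) = 3*sin(t) + 2*cos(t) - 3*exp(-t)

Factor the denominator: s^3 + s^2 + s + 1 = (s + 1)*(s^2 + 1).
Partial fraction decomposition gives [-3/(s + 1)] + [2*s/(s^2 + 1)] + [3/(s^2 + 1)].
Invert each term: -3/(s + 1) ↔ -3e^(-t); 2·s/(s^2 + 1) ↔ 2cos(t); 3·1/(s^2 + 1) ↔ 3sin(t).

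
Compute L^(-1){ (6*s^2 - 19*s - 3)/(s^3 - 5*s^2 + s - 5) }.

2*exp(5*t) + sin(t) + 4*cos(t)

Factor the denominator: s^3 - 5*s^2 + s - 5 = (s - 5)*(s^2 + 1).
Partial fraction decomposition gives [2/(s - 5)] + [4*s/(s^2 + 1)] + [1/(s^2 + 1)].
Invert each term: 2/(s - 5) ↔ 2e^(5t); 4·s/(s^2 + 1) ↔ 4cos(t); 1·1/(s^2 + 1) ↔ sin(t).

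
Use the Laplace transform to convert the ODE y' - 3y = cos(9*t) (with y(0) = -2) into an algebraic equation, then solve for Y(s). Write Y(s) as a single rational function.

Y(s) = (-2*s^2 + s - 162)/(s^3 - 3*s^2 + 81*s - 243)

Apply the Laplace transform to the equation.
Using L{y'} = sY - y(0) = sY - (-2), the left side becomes (s - 3)Y - (-2).
The right side is L{cos(9*t)} = s/(s^2 + 81).
So (s - 3)Y = s/(s^2 + 81) + (-2).
Solve for Y(s) and write it as one ratio of polynomials.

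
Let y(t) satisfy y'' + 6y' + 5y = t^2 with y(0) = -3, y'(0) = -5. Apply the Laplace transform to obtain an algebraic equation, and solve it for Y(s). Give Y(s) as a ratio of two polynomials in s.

Transform both sides with L{·}.
Using L{y''} = s^2 Y - s·y(0) - y'(0) and L{y'} = sY - y(0), with y(0) = -3, y'(0) = -5, the left side becomes (s^2 + 6*s + 5)Y - (-3*s - 23).
The right side is L{t^2} = 2/s^3.
So (s^2 + 6*s + 5)Y = 2/s^3 + (-3*s - 23).
Solve for Y(s) and write it as one ratio of polynomials.

Y(s) = (-3*s^4 - 23*s^3 + 2)/(s^5 + 6*s^4 + 5*s^3)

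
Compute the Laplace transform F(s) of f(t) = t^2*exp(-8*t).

L{e^(-8t)} = 1/(s + 8).
Then apply L{t^2·g(t)} = (-1)^2 d^2/ds^2[G(s)] with G(s) = 1/(s + 8):
differentiating 2 times and applying the sign gives 2/(s + 8)^3.

F(s) = 2/(s + 8)^3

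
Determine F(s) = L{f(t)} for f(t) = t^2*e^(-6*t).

F(s) = 2/(s + 6)^3

L{e^(-6t)} = 1/(s + 6).
Then apply L{t^2·g(t)} = (-1)^2 d^2/ds^2[G(s)] with G(s) = 1/(s + 6):
differentiating 2 times and applying the sign gives 2/(s + 6)^3.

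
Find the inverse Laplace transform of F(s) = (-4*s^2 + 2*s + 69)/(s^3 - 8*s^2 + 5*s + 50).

Factor the denominator: s^3 - 8*s^2 + 5*s + 50 = (s - 5)^2*(s + 2).
Partial fraction decomposition gives [-5/(s - 5)] + [-3/(s - 5)^2] + [1/(s + 2)].
Invert each term: -5/(s - 5) ↔ -5e^(5t); -3/(s - 5)^2 ↔ -3t·e^(5t); 1/(s + 2) ↔ e^(-2t).

-3*t*exp(5*t) - 5*exp(5*t) + exp(-2*t)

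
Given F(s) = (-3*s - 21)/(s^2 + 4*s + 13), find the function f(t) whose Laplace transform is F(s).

Complete the square in the denominator: s^2 + 4*s + 13 = (s + 2)^2 + 3^2.
Split the numerator to match: -3*s - 21 = -3·(s + 2) - 5·3.
Invert each term: -3·(s + 2)/((s + 2)^2 + 9) ↔ -3e^(-2t)cos(3t); -5·3/((s + 2)^2 + 9) ↔ -5e^(-2t)sin(3t).

f(t) = -5*exp(-2*t)*sin(3*t) - 3*exp(-2*t)*cos(3*t)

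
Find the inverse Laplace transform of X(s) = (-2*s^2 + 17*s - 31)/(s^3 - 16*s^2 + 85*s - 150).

-4*t*exp(5*t) - exp(6*t) - exp(5*t)

Factor the denominator: s^3 - 16*s^2 + 85*s - 150 = (s - 6)*(s - 5)^2.
Partial fraction decomposition gives [-1/(s - 5)] + [-4/(s - 5)^2] + [-1/(s - 6)].
Invert each term: -1/(s - 5) ↔ -e^(5t); -4/(s - 5)^2 ↔ -4t·e^(5t); -1/(s - 6) ↔ -e^(6t).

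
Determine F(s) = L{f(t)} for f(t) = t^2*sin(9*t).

L{sin(9t)} = 9/(s^2 + 81).
Then apply L{t^2·g(t)} = (-1)^2 d^2/ds^2[G(s)] with G(s) = 9/(s^2 + 81):
differentiating 2 times and applying the sign gives 54*(s^2 - 27)/(s^2 + 81)^3.

F(s) = 54*(s^2 - 27)/(s^2 + 81)^3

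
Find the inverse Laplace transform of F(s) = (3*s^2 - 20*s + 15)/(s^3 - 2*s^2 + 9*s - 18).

Factor the denominator: s^3 - 2*s^2 + 9*s - 18 = (s - 2)*(s^2 + 9).
Partial fraction decomposition gives [-1/(s - 2)] + [4*s/(s^2 + 9)] + [-12/(s^2 + 9)].
Invert each term: -1/(s - 2) ↔ -e^(2t); 4·s/(s^2 + 9) ↔ 4cos(3t); -4·3/(s^2 + 9) ↔ -4sin(3t).

-exp(2*t) - 4*sin(3*t) + 4*cos(3*t)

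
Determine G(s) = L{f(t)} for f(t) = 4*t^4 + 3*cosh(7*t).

The transform is linear, so treat each term independently.
(3)·[L{cosh(7t)} = s/(s^2 - 49)]; (4)·[L{t^4} = 4!/s^5 = 24/s^5].

G(s) = 3*s/(s^2 - 49) + 96/s^5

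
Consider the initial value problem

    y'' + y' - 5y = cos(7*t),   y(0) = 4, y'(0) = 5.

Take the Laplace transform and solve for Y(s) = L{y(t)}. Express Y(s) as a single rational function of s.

Y(s) = (4*s^3 + 9*s^2 + 197*s + 441)/(s^4 + s^3 + 44*s^2 + 49*s - 245)

Take the Laplace transform of both sides.
The derivative rules (L{y''} = s^2 Y - s·y(0) - y'(0) and L{y'} = sY - y(0), with y(0) = 4, y'(0) = 5) turn the left side into (s^2 + s - 5)Y - (4*s + 9).
The right side is L{cos(7*t)} = s/(s^2 + 49).
So (s^2 + s - 5)Y = s/(s^2 + 49) + (4*s + 9).
Divide through and combine into a single rational function.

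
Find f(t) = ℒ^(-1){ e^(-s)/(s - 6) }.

f(t) = Heaviside(t - 1)*(exp(6*t - 6))

The factor e^(-s) signals a time shift by c = 1 (second shifting theorem).
L{e^(6t)} = 1/(s - 6), so L^-1{1/(s - 6)} = e^(6*t).
Hence the inverse is u(t - 1) times that function evaluated at t - 1.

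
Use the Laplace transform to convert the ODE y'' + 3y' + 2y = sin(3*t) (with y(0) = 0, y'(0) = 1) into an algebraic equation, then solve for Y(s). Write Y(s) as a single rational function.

Take the Laplace transform of both sides.
With L{y''} = s^2 Y - s·y(0) - y'(0) and L{y'} = sY - y(0), with y(0) = 0, y'(0) = 1: the LHS transforms to (s^2 + 3*s + 2)Y - (1).
The right side is L{sin(3*t)} = 3/(s^2 + 9).
So (s^2 + 3*s + 2)Y = 3/(s^2 + 9) + (1).
Solve for Y(s) and write it as one ratio of polynomials.

Y(s) = (s^2 + 12)/(s^4 + 3*s^3 + 11*s^2 + 27*s + 18)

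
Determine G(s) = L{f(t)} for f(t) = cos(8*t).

G(s) = s/(s^2 + 64)

L{cos(8t)} = s/(s^2 + 64).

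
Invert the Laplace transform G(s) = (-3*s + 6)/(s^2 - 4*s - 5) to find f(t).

Rewrite the denominator: s^2 - 4*s - 5 = (s - 2)^2 - 9.
The form in (s - 2) signals a first-shifting-theorem factor e^(2t).
Since L{cosh(3t)} = s/(s^2 - 9), the inverse is e^(2*t)*cosh(3*t), scaled by -3.

f(t) = -3*exp(2*t)*cosh(3*t)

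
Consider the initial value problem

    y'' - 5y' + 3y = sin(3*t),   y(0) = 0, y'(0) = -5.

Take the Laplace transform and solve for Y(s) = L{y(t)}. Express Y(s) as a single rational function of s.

Take the Laplace transform of both sides.
Using L{y''} = s^2 Y - s·y(0) - y'(0) and L{y'} = sY - y(0), with y(0) = 0, y'(0) = -5, the left side becomes (s^2 - 5*s + 3)Y - (-5).
The right side is L{sin(3*t)} = 3/(s^2 + 9).
So (s^2 - 5*s + 3)Y = 3/(s^2 + 9) + (-5).
Solve for Y(s) and write it as one ratio of polynomials.

Y(s) = (-5*s^2 - 42)/(s^4 - 5*s^3 + 12*s^2 - 45*s + 27)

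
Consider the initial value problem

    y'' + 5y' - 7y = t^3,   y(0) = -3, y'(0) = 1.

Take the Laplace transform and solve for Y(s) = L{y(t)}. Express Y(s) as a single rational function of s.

Laplace-transform each side.
Using L{y''} = s^2 Y - s·y(0) - y'(0) and L{y'} = sY - y(0), with y(0) = -3, y'(0) = 1, the left side becomes (s^2 + 5*s - 7)Y - (-3*s - 14).
The right side is L{t^3} = 6/s^4.
So (s^2 + 5*s - 7)Y = 6/s^4 + (-3*s - 14).
Divide through and combine into a single rational function.

Y(s) = (-3*s^5 - 14*s^4 + 6)/(s^6 + 5*s^5 - 7*s^4)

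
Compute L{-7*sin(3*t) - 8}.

By linearity of the Laplace transform, transform each term separately.
L{-8} = -8/s; (-7)·[L{sin(3t)} = 3/(s^2 + 9)].

-21/(s^2 + 9) - 8/s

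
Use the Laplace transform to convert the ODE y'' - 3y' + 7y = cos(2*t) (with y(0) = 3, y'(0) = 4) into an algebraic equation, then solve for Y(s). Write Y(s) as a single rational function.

Y(s) = (3*s^3 - 5*s^2 + 13*s - 20)/(s^4 - 3*s^3 + 11*s^2 - 12*s + 28)

Laplace-transform each side.
With L{y''} = s^2 Y - s·y(0) - y'(0) and L{y'} = sY - y(0), with y(0) = 3, y'(0) = 4: the LHS transforms to (s^2 - 3*s + 7)Y - (3*s - 5).
The right side is L{cos(2*t)} = s/(s^2 + 4).
So (s^2 - 3*s + 7)Y = s/(s^2 + 4) + (3*s - 5).
Divide through and combine into a single rational function.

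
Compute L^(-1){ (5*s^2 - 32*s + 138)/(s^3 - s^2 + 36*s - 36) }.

3*exp(t) - 5*sin(6*t) + 2*cos(6*t)

Factor the denominator: s^3 - s^2 + 36*s - 36 = (s - 1)*(s^2 + 36).
Partial fraction decomposition gives [3/(s - 1)] + [2*s/(s^2 + 36)] + [-30/(s^2 + 36)].
Invert each term: 3/(s - 1) ↔ 3e^(t); 2·s/(s^2 + 36) ↔ 2cos(6t); -5·6/(s^2 + 36) ↔ -5sin(6t).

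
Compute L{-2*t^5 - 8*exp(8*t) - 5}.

-8/(s - 8) - 5/s - 240/s^6

The transform is linear, so treat each term independently.
(-8)·[L{e^(8t)} = 1/(s - 8)]; (-2)·[L{t^5} = 5!/s^6 = 120/s^6]; L{-5} = -5/s.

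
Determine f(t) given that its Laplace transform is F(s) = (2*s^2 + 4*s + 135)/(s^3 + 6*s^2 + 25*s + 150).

f(t) = 2*sin(5*t) - cos(5*t) + 3*exp(-6*t)

Factor the denominator: s^3 + 6*s^2 + 25*s + 150 = (s + 6)*(s^2 + 25).
Partial fraction decomposition gives [3/(s + 6)] + [-s/(s^2 + 25)] + [10/(s^2 + 25)].
Invert each term: 3/(s + 6) ↔ 3e^(-6t); -1·s/(s^2 + 25) ↔ -cos(5t); 2·5/(s^2 + 25) ↔ 2sin(5t).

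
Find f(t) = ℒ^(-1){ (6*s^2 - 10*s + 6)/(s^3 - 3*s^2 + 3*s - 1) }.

f(t) = t^2*exp(t) + 2*t*exp(t) + 6*exp(t)

Factor the denominator: s^3 - 3*s^2 + 3*s - 1 = (s - 1)^3.
Partial fraction decomposition gives [6/(s - 1)] + [2/(s - 1)^2] + [2/(s - 1)^3].
Invert each term: 6/(s - 1) ↔ 6e^(t); 2/(s - 1)^2 ↔ 2t·e^(t); 2/(s - 1)^3 ↔ (1)t^2·e^(t).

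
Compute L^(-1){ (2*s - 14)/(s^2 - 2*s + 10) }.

-4*exp(t)*sin(3*t) + 2*exp(t)*cos(3*t)

Complete the square in the denominator: s^2 - 2*s + 10 = (s - 1)^2 + 3^2.
Split the numerator to match: 2*s - 14 = 2·(s - 1) - 4·3.
Invert each term: 2·(s - 1)/((s - 1)^2 + 9) ↔ 2e^(t)cos(3t); -4·3/((s - 1)^2 + 9) ↔ -4e^(t)sin(3t).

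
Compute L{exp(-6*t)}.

L{e^(-6t)} = 1/(s + 6).

1/(s + 6)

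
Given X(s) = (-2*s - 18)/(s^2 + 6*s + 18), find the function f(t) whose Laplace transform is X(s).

Complete the square in the denominator: s^2 + 6*s + 18 = (s + 3)^2 + 3^2.
Split the numerator to match: -2*s - 18 = -2·(s + 3) - 4·3.
Invert each term: -2·(s + 3)/((s + 3)^2 + 9) ↔ -2e^(-3t)cos(3t); -4·3/((s + 3)^2 + 9) ↔ -4e^(-3t)sin(3t).

f(t) = -4*exp(-3*t)*sin(3*t) - 2*exp(-3*t)*cos(3*t)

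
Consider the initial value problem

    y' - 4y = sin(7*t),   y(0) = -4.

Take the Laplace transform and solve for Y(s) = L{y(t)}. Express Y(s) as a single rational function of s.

Take the Laplace transform of both sides.
The derivative rules (L{y'} = sY - y(0) = sY - (-4)) turn the left side into (s - 4)Y - (-4).
The right side is L{sin(7*t)} = 7/(s^2 + 49).
So (s - 4)Y = 7/(s^2 + 49) + (-4).
Solve for Y(s) and write it as one ratio of polynomials.

Y(s) = (-4*s^2 - 189)/(s^3 - 4*s^2 + 49*s - 196)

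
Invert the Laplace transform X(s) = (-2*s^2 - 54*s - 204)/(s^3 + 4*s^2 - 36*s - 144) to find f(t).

f(t) = -5*exp(6*t) + exp(-4*t) + 2*exp(-6*t)

Factor the denominator: s^3 + 4*s^2 - 36*s - 144 = (s - 6)*(s + 4)*(s + 6).
Partial fraction decomposition gives [1/(s + 4)] + [2/(s + 6)] + [-5/(s - 6)].
Invert each term: 1/(s + 4) ↔ e^(-4t); 2/(s + 6) ↔ 2e^(-6t); -5/(s - 6) ↔ -5e^(6t).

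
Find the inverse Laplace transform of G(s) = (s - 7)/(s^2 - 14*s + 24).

exp(7*t)*cosh(5*t)

Rewrite the denominator: s^2 - 14*s + 24 = (s - 7)^2 - 25.
The form in (s - 7) signals a first-shifting-theorem factor e^(7t).
Since L{cosh(5t)} = s/(s^2 - 25), the inverse is e^(7*t)*cosh(5*t).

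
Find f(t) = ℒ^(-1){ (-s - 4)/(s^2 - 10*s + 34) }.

Complete the square in the denominator: s^2 - 10*s + 34 = (s - 5)^2 + 3^2.
Split the numerator to match: -s - 4 = -1·(s - 5) - 3·3.
Invert each term: -1·(s - 5)/((s - 5)^2 + 9) ↔ -e^(5t)cos(3t); -3·3/((s - 5)^2 + 9) ↔ -3e^(5t)sin(3t).

f(t) = -3*exp(5*t)*sin(3*t) - exp(5*t)*cos(3*t)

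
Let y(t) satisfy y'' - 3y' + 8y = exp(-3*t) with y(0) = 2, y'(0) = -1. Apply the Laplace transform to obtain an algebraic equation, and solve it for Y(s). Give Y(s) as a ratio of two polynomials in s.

Y(s) = (2*s^2 - s - 20)/(s^3 - s + 24)

Take the Laplace transform of both sides.
Using L{y''} = s^2 Y - s·y(0) - y'(0) and L{y'} = sY - y(0), with y(0) = 2, y'(0) = -1, the left side becomes (s^2 - 3*s + 8)Y - (2*s - 7).
The right side is L{exp(-3*t)} = 1/(s + 3).
So (s^2 - 3*s + 8)Y = 1/(s + 3) + (2*s - 7).
Solve for Y(s) and write it as one ratio of polynomials.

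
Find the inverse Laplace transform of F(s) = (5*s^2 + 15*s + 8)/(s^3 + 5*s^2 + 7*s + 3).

Factor the denominator: s^3 + 5*s^2 + 7*s + 3 = (s + 1)^2*(s + 3).
Partial fraction decomposition gives [3/(s + 1)] + [-1/(s + 1)^2] + [2/(s + 3)].
Invert each term: 3/(s + 1) ↔ 3e^(-t); -1/(s + 1)^2 ↔ -t·e^(-t); 2/(s + 3) ↔ 2e^(-3t).

-t*exp(-t) + 3*exp(-t) + 2*exp(-3*t)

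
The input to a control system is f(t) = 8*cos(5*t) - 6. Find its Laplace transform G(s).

G(s) = 8*s/(s^2 + 25) - 6/s

The transform is linear, so treat each term independently.
(8)·[L{cos(5t)} = s/(s^2 + 25)]; L{-6} = -6/s.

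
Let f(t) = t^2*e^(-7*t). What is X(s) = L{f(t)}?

X(s) = 2/(s + 7)^3

L{e^(-7t)} = 1/(s + 7).
Then apply L{t^2·g(t)} = (-1)^2 d^2/ds^2[G(s)] with G(s) = 1/(s + 7):
differentiating 2 times and applying the sign gives 2/(s + 7)^3.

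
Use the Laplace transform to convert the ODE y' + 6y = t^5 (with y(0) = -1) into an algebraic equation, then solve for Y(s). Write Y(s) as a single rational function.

Transform both sides with L{·}.
The derivative rules (L{y'} = sY - y(0) = sY - (-1)) turn the left side into (s + 6)Y - (-1).
The right side is L{t^5} = 120/s^6.
So (s + 6)Y = 120/s^6 + (-1).
Isolate Y and clear denominators.

Y(s) = (-s^6 + 120)/(s^7 + 6*s^6)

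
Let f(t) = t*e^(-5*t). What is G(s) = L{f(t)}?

L{e^(-5t)} = 1/(s + 5).
Then apply L{t·g(t)} = -d/ds[H(s)] with H(s) = 1/(s + 5):
differentiating 1 time and applying the sign gives (s + 5)^(-2).

G(s) = (s + 5)^(-2)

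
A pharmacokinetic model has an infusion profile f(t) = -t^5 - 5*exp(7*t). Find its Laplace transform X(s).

By linearity of the Laplace transform, transform each term separately.
(-5)·[L{e^(7t)} = 1/(s - 7)]; (-1)·[L{t^5} = 5!/s^6 = 120/s^6].

X(s) = -5/(s - 7) - 120/s^6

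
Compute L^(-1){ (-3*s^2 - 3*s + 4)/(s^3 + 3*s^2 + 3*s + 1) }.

Factor the denominator: s^3 + 3*s^2 + 3*s + 1 = (s + 1)^3.
Partial fraction decomposition gives [-3/(s + 1)] + [3/(s + 1)^2] + [4/(s + 1)^3].
Invert each term: -3/(s + 1) ↔ -3e^(-t); 3/(s + 1)^2 ↔ 3t·e^(-t); 4/(s + 1)^3 ↔ (2)t^2·e^(-t).

2*t^2*exp(-t) + 3*t*exp(-t) - 3*exp(-t)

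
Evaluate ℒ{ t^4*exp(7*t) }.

L{t^4} = 4!/s^5 = 24/s^5.
By the first shifting theorem, multiplying by e^(7t) replaces s with s - 7.

24/(s - 7)^5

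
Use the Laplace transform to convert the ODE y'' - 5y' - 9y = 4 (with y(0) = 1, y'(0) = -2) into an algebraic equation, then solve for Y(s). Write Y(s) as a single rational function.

Y(s) = (s^2 - 7*s + 4)/(s^3 - 5*s^2 - 9*s)

Laplace-transform each side.
The derivative rules (L{y''} = s^2 Y - s·y(0) - y'(0) and L{y'} = sY - y(0), with y(0) = 1, y'(0) = -2) turn the left side into (s^2 - 5*s - 9)Y - (s - 7).
The right side is L{4} = 4/s.
So (s^2 - 5*s - 9)Y = 4/s + (s - 7).
Divide through and combine into a single rational function.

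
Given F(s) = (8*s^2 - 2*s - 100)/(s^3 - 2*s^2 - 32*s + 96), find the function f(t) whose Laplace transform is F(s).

Factor the denominator: s^3 - 2*s^2 - 32*s + 96 = (s - 4)^2*(s + 6).
Partial fraction decomposition gives [6/(s - 4)] + [2/(s - 4)^2] + [2/(s + 6)].
Invert each term: 6/(s - 4) ↔ 6e^(4t); 2/(s - 4)^2 ↔ 2t·e^(4t); 2/(s + 6) ↔ 2e^(-6t).

f(t) = 2*t*exp(4*t) + 6*exp(4*t) + 2*exp(-6*t)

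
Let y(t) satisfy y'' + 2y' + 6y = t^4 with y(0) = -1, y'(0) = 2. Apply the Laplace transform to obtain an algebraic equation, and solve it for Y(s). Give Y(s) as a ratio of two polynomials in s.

Laplace-transform each side.
The derivative rules (L{y''} = s^2 Y - s·y(0) - y'(0) and L{y'} = sY - y(0), with y(0) = -1, y'(0) = 2) turn the left side into (s^2 + 2*s + 6)Y - (-s).
The right side is L{t^4} = 24/s^5.
So (s^2 + 2*s + 6)Y = 24/s^5 + (-s).
Solve for Y(s) and write it as one ratio of polynomials.

Y(s) = (-s^6 + 24)/(s^7 + 2*s^6 + 6*s^5)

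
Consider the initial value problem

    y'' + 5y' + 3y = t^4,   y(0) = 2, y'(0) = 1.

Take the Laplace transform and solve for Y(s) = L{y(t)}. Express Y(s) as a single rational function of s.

Transform both sides with L{·}.
The derivative rules (L{y''} = s^2 Y - s·y(0) - y'(0) and L{y'} = sY - y(0), with y(0) = 2, y'(0) = 1) turn the left side into (s^2 + 5*s + 3)Y - (2*s + 11).
The right side is L{t^4} = 24/s^5.
So (s^2 + 5*s + 3)Y = 24/s^5 + (2*s + 11).
Isolate Y and clear denominators.

Y(s) = (2*s^6 + 11*s^5 + 24)/(s^7 + 5*s^6 + 3*s^5)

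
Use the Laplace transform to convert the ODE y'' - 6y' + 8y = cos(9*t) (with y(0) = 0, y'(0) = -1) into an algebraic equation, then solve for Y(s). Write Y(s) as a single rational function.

Y(s) = (-s^2 + s - 81)/(s^4 - 6*s^3 + 89*s^2 - 486*s + 648)

Transform both sides with L{·}.
Using L{y''} = s^2 Y - s·y(0) - y'(0) and L{y'} = sY - y(0), with y(0) = 0, y'(0) = -1, the left side becomes (s^2 - 6*s + 8)Y - (-1).
The right side is L{cos(9*t)} = s/(s^2 + 81).
So (s^2 - 6*s + 8)Y = s/(s^2 + 81) + (-1).
Solve for Y(s) and write it as one ratio of polynomials.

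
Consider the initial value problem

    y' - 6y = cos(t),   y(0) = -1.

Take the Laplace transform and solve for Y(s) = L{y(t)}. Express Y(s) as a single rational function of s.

Y(s) = (-s^2 + s - 1)/(s^3 - 6*s^2 + s - 6)

Laplace-transform each side.
The derivative rules (L{y'} = sY - y(0) = sY - (-1)) turn the left side into (s - 6)Y - (-1).
The right side is L{cos(t)} = s/(s^2 + 1).
So (s - 6)Y = s/(s^2 + 1) + (-1).
Divide through and combine into a single rational function.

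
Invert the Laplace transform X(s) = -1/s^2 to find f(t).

f(t) = -t

Since L{t} = 1!/s^2 = 1/s^2, the inverse is t, scaled by -1.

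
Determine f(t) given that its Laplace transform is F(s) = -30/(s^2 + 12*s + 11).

f(t) = -6*exp(-6*t)*sinh(5*t)

Rewrite the denominator: s^2 + 12*s + 11 = (s + 6)^2 - 25.
The form in (s + 6) signals a first-shifting-theorem factor e^(-6t).
Since L{sinh(5t)} = 5/(s^2 - 25), the inverse is exp(-6*t)*sinh(5*t), scaled by -6.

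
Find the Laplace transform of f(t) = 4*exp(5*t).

L{4} = 4/s.
By the first shifting theorem, multiplying by e^(5t) replaces s with s - 5.

4/(s - 5)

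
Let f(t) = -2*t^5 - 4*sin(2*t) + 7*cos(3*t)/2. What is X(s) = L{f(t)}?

X(s) = 7*s/(2*(s^2 + 9)) - 8/(s^2 + 4) - 240/s^6

By linearity of the Laplace transform, transform each term separately.
(7/2)·[L{cos(3t)} = s/(s^2 + 9)]; (-4)·[L{sin(2t)} = 2/(s^2 + 4)]; (-2)·[L{t^5} = 5!/s^6 = 120/s^6].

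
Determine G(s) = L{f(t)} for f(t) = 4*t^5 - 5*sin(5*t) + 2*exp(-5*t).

G(s) = -25/(s^2 + 25) + 2/(s + 5) + 480/s^6

The transform is linear, so treat each term independently.
(4)·[L{t^5} = 5!/s^6 = 120/s^6]; (2)·[L{e^(-5t)} = 1/(s + 5)]; (-5)·[L{sin(5t)} = 5/(s^2 + 25)].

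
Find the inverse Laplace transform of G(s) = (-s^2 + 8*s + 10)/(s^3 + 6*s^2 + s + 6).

2*sin(t) + cos(t) - 2*exp(-6*t)

Factor the denominator: s^3 + 6*s^2 + s + 6 = (s + 6)*(s^2 + 1).
Partial fraction decomposition gives [-2/(s + 6)] + [s/(s^2 + 1)] + [2/(s^2 + 1)].
Invert each term: -2/(s + 6) ↔ -2e^(-6t); 1·s/(s^2 + 1) ↔ cos(t); 2·1/(s^2 + 1) ↔ 2sin(t).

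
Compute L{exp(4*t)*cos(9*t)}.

(s - 4)/((s - 4)^2 + 81)

L{cos(9t)} = s/(s^2 + 81).
By the first shifting theorem, multiplying by e^(4t) replaces s with s - 4.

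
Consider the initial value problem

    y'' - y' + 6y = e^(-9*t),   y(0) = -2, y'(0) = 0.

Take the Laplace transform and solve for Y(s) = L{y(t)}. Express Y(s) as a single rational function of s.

Apply the Laplace transform to the equation.
With L{y''} = s^2 Y - s·y(0) - y'(0) and L{y'} = sY - y(0), with y(0) = -2, y'(0) = 0: the LHS transforms to (s^2 - s + 6)Y - (-2*s + 2).
The right side is L{e^(-9*t)} = 1/(s + 9).
So (s^2 - s + 6)Y = 1/(s + 9) + (-2*s + 2).
Isolate Y and clear denominators.

Y(s) = (-2*s^2 - 16*s + 19)/(s^3 + 8*s^2 - 3*s + 54)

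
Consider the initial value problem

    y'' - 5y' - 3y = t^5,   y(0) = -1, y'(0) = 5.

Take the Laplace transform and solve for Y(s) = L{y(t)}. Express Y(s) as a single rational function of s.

Transform both sides with L{·}.
Using L{y''} = s^2 Y - s·y(0) - y'(0) and L{y'} = sY - y(0), with y(0) = -1, y'(0) = 5, the left side becomes (s^2 - 5*s - 3)Y - (-s + 10).
The right side is L{t^5} = 120/s^6.
So (s^2 - 5*s - 3)Y = 120/s^6 + (-s + 10).
Divide through and combine into a single rational function.

Y(s) = (-s^7 + 10*s^6 + 120)/(s^8 - 5*s^7 - 3*s^6)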